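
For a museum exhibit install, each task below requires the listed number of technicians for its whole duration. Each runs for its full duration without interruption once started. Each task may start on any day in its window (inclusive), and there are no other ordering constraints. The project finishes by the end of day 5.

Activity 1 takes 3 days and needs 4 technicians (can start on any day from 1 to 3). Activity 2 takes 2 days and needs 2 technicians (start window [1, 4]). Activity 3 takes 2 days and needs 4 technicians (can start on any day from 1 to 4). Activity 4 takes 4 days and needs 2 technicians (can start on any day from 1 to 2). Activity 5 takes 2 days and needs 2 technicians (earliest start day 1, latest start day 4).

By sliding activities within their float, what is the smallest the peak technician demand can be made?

8

Early-start (Activity 1@1, Activity 2@1, Activity 3@1, Activity 4@1, Activity 5@1) gives peak 14: d1:14  d2:14  d3:6  d4:2  d5:0.
Shift Activity 3→4, Activity 5→3.
Schedule Activity 1@1, Activity 2@1, Activity 3@4, Activity 4@1, Activity 5@3: d1:8  d2:8  d3:8  d4:8  d5:4 — peak 8.
Total technician-days = 36 over 5 days ⇒ peak ≥ ⌈36/5⌉ = 8, so 8 is optimal.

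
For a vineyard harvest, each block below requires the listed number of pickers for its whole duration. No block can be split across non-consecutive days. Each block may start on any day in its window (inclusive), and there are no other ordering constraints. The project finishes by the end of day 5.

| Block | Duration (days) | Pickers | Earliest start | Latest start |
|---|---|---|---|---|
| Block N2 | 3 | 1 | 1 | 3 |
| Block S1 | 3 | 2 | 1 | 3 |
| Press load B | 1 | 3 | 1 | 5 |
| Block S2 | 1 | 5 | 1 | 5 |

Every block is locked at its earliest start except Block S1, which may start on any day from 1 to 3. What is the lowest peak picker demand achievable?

9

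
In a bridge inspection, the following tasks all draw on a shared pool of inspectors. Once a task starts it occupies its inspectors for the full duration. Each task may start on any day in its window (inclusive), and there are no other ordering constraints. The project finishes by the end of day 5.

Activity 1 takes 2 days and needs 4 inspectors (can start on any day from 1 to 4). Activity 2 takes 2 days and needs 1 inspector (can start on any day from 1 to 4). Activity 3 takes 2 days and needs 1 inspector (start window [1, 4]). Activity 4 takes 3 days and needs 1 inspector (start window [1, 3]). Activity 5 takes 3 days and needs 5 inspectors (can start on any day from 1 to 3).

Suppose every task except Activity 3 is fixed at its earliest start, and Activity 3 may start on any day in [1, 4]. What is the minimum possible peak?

11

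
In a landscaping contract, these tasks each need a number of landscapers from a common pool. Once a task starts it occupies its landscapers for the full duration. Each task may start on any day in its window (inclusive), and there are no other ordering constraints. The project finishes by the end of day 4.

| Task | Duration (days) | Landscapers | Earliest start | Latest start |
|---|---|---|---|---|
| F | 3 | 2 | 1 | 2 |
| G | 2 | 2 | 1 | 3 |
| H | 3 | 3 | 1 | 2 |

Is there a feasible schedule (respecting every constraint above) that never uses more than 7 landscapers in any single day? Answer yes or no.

yes

Schedule F@1, G@1, H@1: d1:7  d2:7  d3:5  d4:0 — peak 7 ≤ 7.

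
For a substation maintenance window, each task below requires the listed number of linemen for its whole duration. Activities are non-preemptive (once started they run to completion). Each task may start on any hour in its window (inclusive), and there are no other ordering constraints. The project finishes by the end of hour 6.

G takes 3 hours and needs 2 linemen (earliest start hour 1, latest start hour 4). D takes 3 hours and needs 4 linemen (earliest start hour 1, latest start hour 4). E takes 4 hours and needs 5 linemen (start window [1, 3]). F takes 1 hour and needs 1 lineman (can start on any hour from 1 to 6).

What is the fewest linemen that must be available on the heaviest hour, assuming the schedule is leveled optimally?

Early-start (G@1, D@1, E@1, F@1) gives peak 12: h1:12  h2:11  h3:11  h4:5  h5:0  h6:0.
Shift D→4.
Schedule G@1, D@4, E@1, F@1: h1:8  h2:7  h3:7  h4:9  h5:4  h6:4 — peak 9.

9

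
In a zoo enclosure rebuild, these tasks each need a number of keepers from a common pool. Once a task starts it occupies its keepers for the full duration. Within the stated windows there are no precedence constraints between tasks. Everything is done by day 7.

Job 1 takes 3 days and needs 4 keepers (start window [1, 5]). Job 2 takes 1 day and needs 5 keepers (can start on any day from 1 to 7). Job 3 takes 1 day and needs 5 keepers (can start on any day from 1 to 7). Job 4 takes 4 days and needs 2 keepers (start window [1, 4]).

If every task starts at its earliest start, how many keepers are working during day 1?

At early start, day 1 has: Job 1, Job 2, Job 3, Job 4.
Demand: 4 + 5 + 5 + 2 = 16.

16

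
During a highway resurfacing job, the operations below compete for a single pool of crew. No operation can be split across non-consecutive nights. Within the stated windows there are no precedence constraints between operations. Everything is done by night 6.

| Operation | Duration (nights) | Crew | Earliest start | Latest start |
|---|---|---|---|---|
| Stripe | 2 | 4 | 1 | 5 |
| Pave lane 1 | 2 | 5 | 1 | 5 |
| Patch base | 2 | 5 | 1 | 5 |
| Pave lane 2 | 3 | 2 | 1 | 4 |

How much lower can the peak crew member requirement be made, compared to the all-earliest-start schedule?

Early-start peak: n1:16  n2:16  n3:2  n4:0  n5:0  n6:0 ⇒ 16.
Leveled (Stripe@1, Pave lane 1@3, Patch base@5, Pave lane 2@1): n1:6  n2:6  n3:7  n4:5  n5:5  n6:5 ⇒ 7.
Reduction 16 − 7 = 9.

9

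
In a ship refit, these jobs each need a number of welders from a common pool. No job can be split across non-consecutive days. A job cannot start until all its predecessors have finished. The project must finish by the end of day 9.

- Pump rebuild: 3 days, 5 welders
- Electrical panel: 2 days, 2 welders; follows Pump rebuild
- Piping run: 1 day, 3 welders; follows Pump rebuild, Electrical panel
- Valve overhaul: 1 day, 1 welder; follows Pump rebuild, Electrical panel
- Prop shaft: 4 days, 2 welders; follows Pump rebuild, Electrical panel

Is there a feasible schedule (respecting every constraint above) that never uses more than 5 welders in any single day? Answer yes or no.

yes

Schedule Pump rebuild@1, Electrical panel@4, Piping run@6, Valve overhaul@7, Prop shaft@6: d1:5  d2:5  d3:5  d4:2  d5:2  d6:5  d7:3  d8:2  d9:2 — peak 5 ≤ 5.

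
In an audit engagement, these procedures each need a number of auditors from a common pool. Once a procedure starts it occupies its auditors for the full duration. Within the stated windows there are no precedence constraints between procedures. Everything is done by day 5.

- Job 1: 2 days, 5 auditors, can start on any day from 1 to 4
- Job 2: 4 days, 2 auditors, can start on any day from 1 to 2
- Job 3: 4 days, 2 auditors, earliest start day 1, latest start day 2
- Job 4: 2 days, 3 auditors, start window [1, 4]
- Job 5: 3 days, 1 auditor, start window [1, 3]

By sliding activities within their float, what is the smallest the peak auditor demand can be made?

Early-start (Job 1@1, Job 2@1, Job 3@1, Job 4@1, Job 5@1) gives peak 13: d1:13  d2:13  d3:5  d4:4  d5:0.
Shift Job 4→3, Job 5→3.
Schedule Job 1@1, Job 2@1, Job 3@1, Job 4@3, Job 5@3: d1:9  d2:9  d3:8  d4:8  d5:1 — peak 9.

9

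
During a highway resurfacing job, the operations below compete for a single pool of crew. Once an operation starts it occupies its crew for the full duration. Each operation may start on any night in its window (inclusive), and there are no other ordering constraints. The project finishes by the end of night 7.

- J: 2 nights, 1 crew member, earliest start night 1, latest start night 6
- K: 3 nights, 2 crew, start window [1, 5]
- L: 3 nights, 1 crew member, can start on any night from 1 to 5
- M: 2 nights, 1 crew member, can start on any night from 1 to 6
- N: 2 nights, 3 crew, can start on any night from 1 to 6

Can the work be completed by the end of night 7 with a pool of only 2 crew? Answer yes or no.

Total crew member-nights = 19; over 7 nights the average is 19/7 > 2, so some night must exceed 2.

no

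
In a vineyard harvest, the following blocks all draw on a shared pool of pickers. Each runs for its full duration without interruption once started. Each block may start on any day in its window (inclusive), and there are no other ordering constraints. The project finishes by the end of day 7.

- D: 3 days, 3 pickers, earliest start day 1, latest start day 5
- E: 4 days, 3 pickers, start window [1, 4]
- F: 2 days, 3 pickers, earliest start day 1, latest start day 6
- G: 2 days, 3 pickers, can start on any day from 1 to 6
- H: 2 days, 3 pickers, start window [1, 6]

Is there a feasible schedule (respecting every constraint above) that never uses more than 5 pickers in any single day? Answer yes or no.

no

Total picker-days = 39; over 7 days the average is 39/7 > 5, so some day must exceed 5.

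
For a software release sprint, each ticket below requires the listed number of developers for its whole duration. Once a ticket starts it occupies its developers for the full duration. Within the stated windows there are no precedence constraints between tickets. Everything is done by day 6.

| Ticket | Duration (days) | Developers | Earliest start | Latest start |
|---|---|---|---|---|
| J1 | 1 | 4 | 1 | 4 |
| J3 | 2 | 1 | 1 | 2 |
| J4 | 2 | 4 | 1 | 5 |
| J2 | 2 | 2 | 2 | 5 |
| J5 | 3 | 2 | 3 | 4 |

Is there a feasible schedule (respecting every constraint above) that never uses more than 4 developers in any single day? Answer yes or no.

no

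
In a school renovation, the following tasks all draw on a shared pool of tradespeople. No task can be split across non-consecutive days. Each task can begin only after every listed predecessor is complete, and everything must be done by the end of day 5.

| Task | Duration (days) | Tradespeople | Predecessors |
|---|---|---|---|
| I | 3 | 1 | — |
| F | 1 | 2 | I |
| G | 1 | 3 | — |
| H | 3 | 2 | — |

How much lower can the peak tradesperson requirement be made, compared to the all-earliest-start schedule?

Early-start peak: d1:6  d2:3  d3:3  d4:2  d5:0 ⇒ 6.
Leveled (I@1, F@4, G@5, H@1): d1:3  d2:3  d3:3  d4:2  d5:3 ⇒ 3.
Reduction 6 − 3 = 3.

3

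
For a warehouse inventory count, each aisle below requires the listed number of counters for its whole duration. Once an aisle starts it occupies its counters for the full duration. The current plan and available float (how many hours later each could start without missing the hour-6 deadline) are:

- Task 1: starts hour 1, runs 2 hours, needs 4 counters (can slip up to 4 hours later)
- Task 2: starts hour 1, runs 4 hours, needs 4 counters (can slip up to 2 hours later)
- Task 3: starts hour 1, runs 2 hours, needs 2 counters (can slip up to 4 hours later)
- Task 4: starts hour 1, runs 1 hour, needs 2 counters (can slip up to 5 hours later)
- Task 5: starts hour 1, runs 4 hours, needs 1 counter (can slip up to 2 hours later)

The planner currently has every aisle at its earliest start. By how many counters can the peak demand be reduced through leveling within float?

6

Early-start peak: h1:13  h2:11  h3:5  h4:5  h5:0  h6:0 ⇒ 13.
Leveled (Task 1@1, Task 2@3, Task 3@1, Task 4@3, Task 5@1): h1:7  h2:7  h3:7  h4:5  h5:4  h6:4 ⇒ 7.
Reduction 13 − 7 = 6.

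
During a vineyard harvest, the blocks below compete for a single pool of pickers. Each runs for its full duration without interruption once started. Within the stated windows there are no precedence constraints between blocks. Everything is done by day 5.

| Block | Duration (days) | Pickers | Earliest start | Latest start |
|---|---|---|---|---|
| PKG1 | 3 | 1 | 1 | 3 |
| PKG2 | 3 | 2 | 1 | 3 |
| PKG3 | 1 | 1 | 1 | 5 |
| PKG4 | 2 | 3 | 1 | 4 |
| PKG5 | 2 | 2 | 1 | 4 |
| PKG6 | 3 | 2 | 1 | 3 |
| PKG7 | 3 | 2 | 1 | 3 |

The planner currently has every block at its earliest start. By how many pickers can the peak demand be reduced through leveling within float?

6

Early-start peak: d1:13  d2:12  d3:7  d4:0  d5:0 ⇒ 13.
Leveled (PKG1@1, PKG2@1, PKG3@1, PKG4@1, PKG5@4, PKG6@3, PKG7@3): d1:7  d2:6  d3:7  d4:6  d5:6 ⇒ 7.
Reduction 13 − 7 = 6.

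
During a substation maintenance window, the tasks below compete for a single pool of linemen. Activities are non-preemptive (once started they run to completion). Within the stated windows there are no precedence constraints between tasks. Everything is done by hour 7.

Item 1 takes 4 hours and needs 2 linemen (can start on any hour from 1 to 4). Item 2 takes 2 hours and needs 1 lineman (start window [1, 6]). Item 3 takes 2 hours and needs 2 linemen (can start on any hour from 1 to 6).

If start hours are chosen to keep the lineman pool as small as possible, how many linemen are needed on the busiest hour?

3

Early-start (Item 1@1, Item 2@1, Item 3@1) gives peak 5: h1:5  h2:5  h3:2  h4:2  h5:0  h6:0  h7:0.
Shift Item 3→5.
Schedule Item 1@1, Item 2@1, Item 3@5: h1:3  h2:3  h3:2  h4:2  h5:2  h6:2  h7:0 — peak 3.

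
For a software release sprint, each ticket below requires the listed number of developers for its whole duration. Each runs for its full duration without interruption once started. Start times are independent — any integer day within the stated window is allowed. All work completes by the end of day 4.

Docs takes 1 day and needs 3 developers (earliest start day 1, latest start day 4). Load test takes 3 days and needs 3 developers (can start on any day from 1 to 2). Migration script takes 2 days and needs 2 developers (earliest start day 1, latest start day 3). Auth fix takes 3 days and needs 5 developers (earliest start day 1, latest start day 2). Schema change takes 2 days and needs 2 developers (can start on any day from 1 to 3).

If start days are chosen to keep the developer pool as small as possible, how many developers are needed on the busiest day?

Early-start (Docs@1, Load test@1, Migration script@1, Auth fix@1, Schema change@1) gives peak 15: d1:15  d2:12  d3:8  d4:0.
Shift Auth fix→2, Schema change→3.
Schedule Docs@1, Load test@1, Migration script@1, Auth fix@2, Schema change@3: d1:8  d2:10  d3:10  d4:7 — peak 10.

10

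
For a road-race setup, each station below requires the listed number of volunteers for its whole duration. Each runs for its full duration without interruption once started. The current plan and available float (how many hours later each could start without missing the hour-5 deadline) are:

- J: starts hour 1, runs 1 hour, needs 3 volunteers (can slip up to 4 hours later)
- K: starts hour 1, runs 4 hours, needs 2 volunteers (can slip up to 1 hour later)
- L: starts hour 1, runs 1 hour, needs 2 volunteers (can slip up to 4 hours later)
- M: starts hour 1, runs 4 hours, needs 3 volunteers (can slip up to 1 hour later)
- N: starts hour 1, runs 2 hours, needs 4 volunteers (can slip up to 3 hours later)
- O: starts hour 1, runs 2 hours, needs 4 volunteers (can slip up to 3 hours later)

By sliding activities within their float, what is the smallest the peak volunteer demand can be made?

9

Early-start (J@1, K@1, L@1, M@1, N@1, O@1) gives peak 18: h1:18  h2:13  h3:5  h4:5  h5:0.
Shift M→2, N→2, O→4.
Schedule J@1, K@1, L@1, M@2, N@2, O@4: h1:7  h2:9  h3:9  h4:9  h5:7 — peak 9.
Total volunteer-hours = 41 over 5 hours ⇒ peak ≥ ⌈41/5⌉ = 9, so 9 is optimal.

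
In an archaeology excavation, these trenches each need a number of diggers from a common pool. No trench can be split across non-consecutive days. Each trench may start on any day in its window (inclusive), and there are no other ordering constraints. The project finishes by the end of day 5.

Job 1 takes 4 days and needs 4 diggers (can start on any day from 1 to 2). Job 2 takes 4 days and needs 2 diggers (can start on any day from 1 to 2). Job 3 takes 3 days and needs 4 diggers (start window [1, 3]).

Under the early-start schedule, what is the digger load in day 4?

6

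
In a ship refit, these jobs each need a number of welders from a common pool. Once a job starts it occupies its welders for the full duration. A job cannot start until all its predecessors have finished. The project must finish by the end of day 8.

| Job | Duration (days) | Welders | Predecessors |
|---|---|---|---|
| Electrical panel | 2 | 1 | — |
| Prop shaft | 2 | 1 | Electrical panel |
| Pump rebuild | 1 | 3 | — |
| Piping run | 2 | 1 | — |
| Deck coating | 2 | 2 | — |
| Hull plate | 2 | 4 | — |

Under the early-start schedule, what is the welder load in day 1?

At early start, day 1 has: Electrical panel, Pump rebuild, Piping run, Deck coating, Hull plate.
Demand: 1 + 3 + 1 + 2 + 4 = 11.

11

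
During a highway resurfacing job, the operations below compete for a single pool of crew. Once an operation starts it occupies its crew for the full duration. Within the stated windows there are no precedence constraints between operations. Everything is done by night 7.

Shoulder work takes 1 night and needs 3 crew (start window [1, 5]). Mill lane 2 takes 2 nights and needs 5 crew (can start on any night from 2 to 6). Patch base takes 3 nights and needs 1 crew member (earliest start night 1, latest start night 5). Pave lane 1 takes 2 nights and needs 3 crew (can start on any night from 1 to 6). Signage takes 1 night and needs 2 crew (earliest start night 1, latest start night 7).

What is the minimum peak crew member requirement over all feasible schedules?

Early-start (Shoulder work@1, Mill lane 2@2, Patch base@1, Pave lane 1@1, Signage@1) gives peak 9: n1:9  n2:9  n3:6  n4:0  n5:0  n6:0  n7:0.
Shift Patch base→4, Pave lane 1→4.
Schedule Shoulder work@1, Mill lane 2@2, Patch base@4, Pave lane 1@4, Signage@1: n1:5  n2:5  n3:5  n4:4  n5:4  n6:1  n7:0 — peak 5.

5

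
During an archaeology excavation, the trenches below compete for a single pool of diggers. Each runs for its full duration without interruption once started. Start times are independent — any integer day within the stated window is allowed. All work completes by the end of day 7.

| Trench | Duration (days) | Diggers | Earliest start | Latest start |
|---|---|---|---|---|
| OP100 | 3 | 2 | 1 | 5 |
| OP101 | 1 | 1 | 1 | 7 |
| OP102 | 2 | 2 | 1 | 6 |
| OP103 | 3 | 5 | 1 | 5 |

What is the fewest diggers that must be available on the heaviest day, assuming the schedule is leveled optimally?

5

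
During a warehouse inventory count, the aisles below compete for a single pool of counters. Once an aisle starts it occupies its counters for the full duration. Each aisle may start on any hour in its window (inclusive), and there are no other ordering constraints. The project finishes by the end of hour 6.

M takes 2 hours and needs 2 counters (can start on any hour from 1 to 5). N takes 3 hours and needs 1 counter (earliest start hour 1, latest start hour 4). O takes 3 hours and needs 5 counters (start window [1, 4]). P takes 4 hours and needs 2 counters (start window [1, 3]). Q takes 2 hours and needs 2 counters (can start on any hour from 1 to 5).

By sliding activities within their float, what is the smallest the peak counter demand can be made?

7

Early-start (M@1, N@1, O@1, P@1, Q@1) gives peak 12: h1:12  h2:12  h3:8  h4:2  h5:0  h6:0.
Shift O→4.
Schedule M@1, N@1, O@4, P@1, Q@1: h1:7  h2:7  h3:3  h4:7  h5:5  h6:5 — peak 7.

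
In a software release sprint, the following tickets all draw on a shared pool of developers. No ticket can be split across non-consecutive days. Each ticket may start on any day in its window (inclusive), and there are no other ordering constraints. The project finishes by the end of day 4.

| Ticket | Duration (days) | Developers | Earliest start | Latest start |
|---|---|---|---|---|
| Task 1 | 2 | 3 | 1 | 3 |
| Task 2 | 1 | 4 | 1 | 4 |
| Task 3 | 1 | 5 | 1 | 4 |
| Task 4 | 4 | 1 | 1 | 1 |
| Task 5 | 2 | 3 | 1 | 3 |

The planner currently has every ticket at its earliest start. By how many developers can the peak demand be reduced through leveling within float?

9

Early-start peak: d1:16  d2:7  d3:1  d4:1 ⇒ 16.
Leveled (Task 1@1, Task 2@3, Task 3@4, Task 4@1, Task 5@1): d1:7  d2:7  d3:5  d4:6 ⇒ 7.
Reduction 16 − 7 = 9.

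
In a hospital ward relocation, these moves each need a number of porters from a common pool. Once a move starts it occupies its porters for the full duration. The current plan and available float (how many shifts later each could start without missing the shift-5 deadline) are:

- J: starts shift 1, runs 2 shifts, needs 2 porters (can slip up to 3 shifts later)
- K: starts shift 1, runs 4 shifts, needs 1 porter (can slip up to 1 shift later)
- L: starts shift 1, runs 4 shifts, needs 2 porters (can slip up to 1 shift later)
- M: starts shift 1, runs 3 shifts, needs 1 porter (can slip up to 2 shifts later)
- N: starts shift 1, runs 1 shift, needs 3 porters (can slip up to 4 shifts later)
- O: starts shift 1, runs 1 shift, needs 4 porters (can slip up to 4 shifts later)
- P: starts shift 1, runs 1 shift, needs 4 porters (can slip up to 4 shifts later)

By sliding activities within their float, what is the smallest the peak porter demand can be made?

Early-start (J@1, K@1, L@1, M@1, N@1, O@1, P@1) gives peak 17: s1:17  s2:6  s3:4  s4:3  s5:0.
Shift J→2, L→2, N→4, P→5.
Schedule J@2, K@1, L@2, M@1, N@4, O@1, P@5: s1:6  s2:6  s3:6  s4:6  s5:6 — peak 6.
Total porter-shifts = 30 over 5 shifts ⇒ peak ≥ ⌈30/5⌉ = 6, so 6 is optimal.

6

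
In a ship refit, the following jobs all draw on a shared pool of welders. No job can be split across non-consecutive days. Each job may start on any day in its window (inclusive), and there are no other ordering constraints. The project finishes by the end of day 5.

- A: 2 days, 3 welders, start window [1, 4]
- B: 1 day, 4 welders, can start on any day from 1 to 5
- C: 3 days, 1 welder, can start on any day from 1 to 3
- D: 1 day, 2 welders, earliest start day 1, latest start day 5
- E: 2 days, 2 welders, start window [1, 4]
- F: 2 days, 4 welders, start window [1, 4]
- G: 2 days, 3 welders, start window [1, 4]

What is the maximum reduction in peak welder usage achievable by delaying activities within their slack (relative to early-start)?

12

Early-start peak: d1:19  d2:13  d3:1  d4:0  d5:0 ⇒ 19.
Leveled (A@1, B@1, C@2, D@3, E@4, F@4, G@2): d1:7  d2:7  d3:6  d4:7  d5:6 ⇒ 7.
Reduction 19 − 7 = 12.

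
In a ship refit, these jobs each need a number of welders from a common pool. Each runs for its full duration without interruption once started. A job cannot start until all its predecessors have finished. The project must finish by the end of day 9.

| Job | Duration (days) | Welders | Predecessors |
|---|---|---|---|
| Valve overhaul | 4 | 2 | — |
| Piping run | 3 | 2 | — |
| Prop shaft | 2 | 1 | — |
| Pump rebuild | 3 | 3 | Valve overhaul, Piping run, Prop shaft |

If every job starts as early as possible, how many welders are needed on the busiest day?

Early-start schedule: Valve overhaul@1, Piping run@1, Prop shaft@1, Pump rebuild@5.
Load per day: day 1: 5, day 2: 5, day 3: 4, day 4: 2, day 5: 3, day 6: 3, day 7: 3, day 8: 0, day 9: 0.
Peak is 5.

5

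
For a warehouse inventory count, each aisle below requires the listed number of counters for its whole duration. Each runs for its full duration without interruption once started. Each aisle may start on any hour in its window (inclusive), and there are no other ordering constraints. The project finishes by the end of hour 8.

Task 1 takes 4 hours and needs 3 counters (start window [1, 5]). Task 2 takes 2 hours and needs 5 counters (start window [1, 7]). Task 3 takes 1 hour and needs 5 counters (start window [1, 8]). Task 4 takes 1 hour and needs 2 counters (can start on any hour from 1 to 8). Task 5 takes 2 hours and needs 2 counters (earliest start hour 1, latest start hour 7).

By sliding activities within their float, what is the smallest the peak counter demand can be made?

5

Early-start (Task 1@1, Task 2@1, Task 3@1, Task 4@1, Task 5@1) gives peak 17: h1:17  h2:10  h3:3  h4:3  h5:0  h6:0  h7:0  h8:0.
Shift Task 2→5, Task 3→7, Task 5→2.
Schedule Task 1@1, Task 2@5, Task 3@7, Task 4@1, Task 5@2: h1:5  h2:5  h3:5  h4:3  h5:5  h6:5  h7:5  h8:0 — peak 5.
Total counter-hours = 33 over 8 hours ⇒ peak ≥ ⌈33/8⌉ = 5, so 5 is optimal.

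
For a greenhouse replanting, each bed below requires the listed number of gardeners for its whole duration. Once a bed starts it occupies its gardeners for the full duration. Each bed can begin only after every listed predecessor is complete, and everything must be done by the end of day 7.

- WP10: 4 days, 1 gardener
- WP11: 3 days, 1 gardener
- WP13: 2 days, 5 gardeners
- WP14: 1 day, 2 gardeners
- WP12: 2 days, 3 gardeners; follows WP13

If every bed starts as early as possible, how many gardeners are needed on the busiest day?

9

Early-start schedule: WP10@1, WP11@1, WP13@1, WP14@1, WP12@3.
Load per day: day 1: 9, day 2: 7, day 3: 5, day 4: 4, day 5: 0, day 6: 0, day 7: 0.
Peak is 9.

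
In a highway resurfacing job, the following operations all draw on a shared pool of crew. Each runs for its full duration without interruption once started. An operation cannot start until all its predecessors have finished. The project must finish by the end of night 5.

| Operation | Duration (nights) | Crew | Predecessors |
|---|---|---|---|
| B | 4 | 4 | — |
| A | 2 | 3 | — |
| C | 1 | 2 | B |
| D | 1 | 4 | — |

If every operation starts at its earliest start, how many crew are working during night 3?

At early start, night 3 has: B.
Demand: 4 = 4.

4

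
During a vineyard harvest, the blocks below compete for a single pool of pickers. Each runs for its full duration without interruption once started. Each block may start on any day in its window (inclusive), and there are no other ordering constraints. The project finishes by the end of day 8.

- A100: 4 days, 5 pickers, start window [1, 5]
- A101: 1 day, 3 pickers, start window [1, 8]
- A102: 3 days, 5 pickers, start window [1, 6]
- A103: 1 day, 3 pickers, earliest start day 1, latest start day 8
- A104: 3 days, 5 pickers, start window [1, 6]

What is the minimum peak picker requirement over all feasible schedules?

10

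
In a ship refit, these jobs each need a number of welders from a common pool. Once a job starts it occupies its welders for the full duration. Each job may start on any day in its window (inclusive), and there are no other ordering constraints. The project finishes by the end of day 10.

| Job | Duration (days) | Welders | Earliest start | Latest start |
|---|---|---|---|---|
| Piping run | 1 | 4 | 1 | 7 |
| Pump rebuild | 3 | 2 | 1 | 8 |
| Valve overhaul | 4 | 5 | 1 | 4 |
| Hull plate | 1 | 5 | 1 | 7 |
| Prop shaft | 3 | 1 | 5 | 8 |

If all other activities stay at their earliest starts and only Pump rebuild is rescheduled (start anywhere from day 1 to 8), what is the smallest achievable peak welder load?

14

Pump rebuild@1: d1:16  d2:7  d3:7  d4:5  d5:1  d6:1  d7:1  d8:0  d9:0  d10:0 → peak 16
Pump rebuild@2: d1:14  d2:7  d3:7  d4:7  d5:1  d6:1  d7:1  d8:0  d9:0  d10:0 → peak 14
Pump rebuild@3: d1:14  d2:5  d3:7  d4:7  d5:3  d6:1  d7:1  d8:0  d9:0  d10:0 → peak 14
Pump rebuild@4: d1:14  d2:5  d3:5  d4:7  d5:3  d6:3  d7:1  d8:0  d9:0  d10:0 → peak 14
Pump rebuild@5: d1:14  d2:5  d3:5  d4:5  d5:3  d6:3  d7:3  d8:0  d9:0  d10:0 → peak 14
Pump rebuild@6: d1:14  d2:5  d3:5  d4:5  d5:1  d6:3  d7:3  d8:2  d9:0  d10:0 → peak 14
Pump rebuild@7: d1:14  d2:5  d3:5  d4:5  d5:1  d6:1  d7:3  d8:2  d9:2  d10:0 → peak 14
Pump rebuild@8: d1:14  d2:5  d3:5  d4:5  d5:1  d6:1  d7:1  d8:2  d9:2  d10:2 → peak 14
Best is Pump rebuild@2, peak 14.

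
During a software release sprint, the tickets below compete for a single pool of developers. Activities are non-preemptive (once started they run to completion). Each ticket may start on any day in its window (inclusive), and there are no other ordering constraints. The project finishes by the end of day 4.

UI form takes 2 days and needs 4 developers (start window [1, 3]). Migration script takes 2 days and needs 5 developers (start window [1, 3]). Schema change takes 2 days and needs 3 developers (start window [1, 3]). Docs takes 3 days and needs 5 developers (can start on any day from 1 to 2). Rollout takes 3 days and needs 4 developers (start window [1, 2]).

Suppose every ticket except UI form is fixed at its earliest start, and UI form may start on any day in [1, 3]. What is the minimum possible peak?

17

UI form@1: d1:21  d2:21  d3:9  d4:0 → peak 21
UI form@2: d1:17  d2:21  d3:13  d4:0 → peak 21
UI form@3: d1:17  d2:17  d3:13  d4:4 → peak 17
Best is UI form@3, peak 17.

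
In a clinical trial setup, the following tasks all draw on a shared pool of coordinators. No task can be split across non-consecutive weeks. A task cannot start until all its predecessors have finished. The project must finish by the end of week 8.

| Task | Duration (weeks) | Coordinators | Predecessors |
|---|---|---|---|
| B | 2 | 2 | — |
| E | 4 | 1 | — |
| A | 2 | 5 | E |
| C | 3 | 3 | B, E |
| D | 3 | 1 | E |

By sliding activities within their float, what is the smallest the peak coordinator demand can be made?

Schedule B@1, E@1, A@5, C@5, D@5: w1:3  w2:3  w3:1  w4:1  w5:9  w6:9  w7:4  w8:0 — peak 9.

9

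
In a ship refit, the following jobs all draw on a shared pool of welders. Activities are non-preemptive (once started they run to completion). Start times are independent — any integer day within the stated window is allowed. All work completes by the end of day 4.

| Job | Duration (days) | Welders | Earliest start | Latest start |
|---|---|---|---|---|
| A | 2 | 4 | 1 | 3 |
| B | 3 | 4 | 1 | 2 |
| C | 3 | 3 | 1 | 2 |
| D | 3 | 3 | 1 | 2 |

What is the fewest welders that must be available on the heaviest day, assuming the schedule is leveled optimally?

14

Schedule A@1, B@1, C@1, D@1: d1:14  d2:14  d3:10  d4:0 — peak 14.
No arrangement of the 24 feasible schedules does better.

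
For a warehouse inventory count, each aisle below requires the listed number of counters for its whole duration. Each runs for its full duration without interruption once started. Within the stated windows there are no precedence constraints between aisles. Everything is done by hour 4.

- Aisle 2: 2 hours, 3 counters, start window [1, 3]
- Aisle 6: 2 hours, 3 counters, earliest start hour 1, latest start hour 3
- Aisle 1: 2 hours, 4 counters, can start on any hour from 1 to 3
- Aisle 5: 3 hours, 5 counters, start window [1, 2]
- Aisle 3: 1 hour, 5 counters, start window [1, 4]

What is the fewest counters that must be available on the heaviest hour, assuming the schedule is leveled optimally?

Early-start (Aisle 2@1, Aisle 6@1, Aisle 1@1, Aisle 5@1, Aisle 3@1) gives peak 20: h1:20  h2:15  h3:5  h4:0.
Shift Aisle 1→3, Aisle 3→4.
Schedule Aisle 2@1, Aisle 6@1, Aisle 1@3, Aisle 5@1, Aisle 3@4: h1:11  h2:11  h3:9  h4:9 — peak 11.

11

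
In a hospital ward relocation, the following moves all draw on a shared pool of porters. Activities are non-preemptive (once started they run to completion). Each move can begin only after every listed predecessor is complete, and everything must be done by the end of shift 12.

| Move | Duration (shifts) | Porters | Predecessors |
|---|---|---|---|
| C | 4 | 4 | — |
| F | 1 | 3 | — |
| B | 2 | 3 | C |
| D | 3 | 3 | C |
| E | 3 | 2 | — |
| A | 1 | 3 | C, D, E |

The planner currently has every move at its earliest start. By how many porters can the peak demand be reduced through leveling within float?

Early-start peak: s1:9  s2:6  s3:6  s4:4  s5:6  s6:6  s7:3  s8:3  s9:0  s10:0  s11:0  s12:0 ⇒ 9.
Leveled (C@1, F@5, B@6, D@8, E@5, A@11): s1:4  s2:4  s3:4  s4:4  s5:5  s6:5  s7:5  s8:3  s9:3  s10:3  s11:3  s12:0 ⇒ 5.
Reduction 9 − 5 = 4.

4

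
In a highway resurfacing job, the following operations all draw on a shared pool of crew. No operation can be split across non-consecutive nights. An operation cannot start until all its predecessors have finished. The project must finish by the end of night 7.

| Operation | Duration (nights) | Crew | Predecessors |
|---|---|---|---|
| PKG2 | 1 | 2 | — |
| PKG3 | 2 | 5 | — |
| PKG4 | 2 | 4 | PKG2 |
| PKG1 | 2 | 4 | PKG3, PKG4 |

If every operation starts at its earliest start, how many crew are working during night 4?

4

At early start, night 4 has: PKG1.
Demand: 4 = 4.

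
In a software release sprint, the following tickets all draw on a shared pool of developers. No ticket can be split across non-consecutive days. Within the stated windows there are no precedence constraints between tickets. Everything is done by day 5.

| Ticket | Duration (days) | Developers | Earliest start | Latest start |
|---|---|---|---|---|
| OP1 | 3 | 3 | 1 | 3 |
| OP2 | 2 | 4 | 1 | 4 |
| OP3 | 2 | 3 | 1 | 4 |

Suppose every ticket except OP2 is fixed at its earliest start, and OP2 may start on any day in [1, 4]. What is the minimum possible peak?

OP2@1: d1:10  d2:10  d3:3  d4:0  d5:0 → peak 10
OP2@2: d1:6  d2:10  d3:7  d4:0  d5:0 → peak 10
OP2@3: d1:6  d2:6  d3:7  d4:4  d5:0 → peak 7
OP2@4: d1:6  d2:6  d3:3  d4:4  d5:4 → peak 6
Best is OP2@4, peak 6.

6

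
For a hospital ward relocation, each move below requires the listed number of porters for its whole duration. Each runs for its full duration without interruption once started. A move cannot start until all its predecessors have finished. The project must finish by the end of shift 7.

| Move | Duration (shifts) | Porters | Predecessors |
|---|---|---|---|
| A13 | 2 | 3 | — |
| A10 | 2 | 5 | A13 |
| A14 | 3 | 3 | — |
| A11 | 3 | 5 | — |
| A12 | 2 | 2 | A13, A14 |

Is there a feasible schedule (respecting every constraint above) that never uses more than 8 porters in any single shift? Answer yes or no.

Schedule A13@1, A10@3, A14@1, A11@5, A12@4: s1:6  s2:6  s3:8  s4:7  s5:7  s6:5  s7:5 — peak 8 ≤ 8.

yes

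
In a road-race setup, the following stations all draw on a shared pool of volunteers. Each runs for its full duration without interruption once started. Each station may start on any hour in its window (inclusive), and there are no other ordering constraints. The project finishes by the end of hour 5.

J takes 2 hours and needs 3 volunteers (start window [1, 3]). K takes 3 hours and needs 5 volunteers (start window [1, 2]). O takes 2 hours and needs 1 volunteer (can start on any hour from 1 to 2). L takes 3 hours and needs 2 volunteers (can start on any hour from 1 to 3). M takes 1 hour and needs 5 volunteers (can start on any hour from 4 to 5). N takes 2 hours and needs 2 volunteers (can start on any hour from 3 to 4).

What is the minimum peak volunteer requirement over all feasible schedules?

Early-start (J@1, K@1, O@1, L@1, M@4, N@3) gives peak 11: h1:11  h2:11  h3:9  h4:7  h5:0.
Shift L→3.
Schedule J@1, K@1, O@1, L@3, M@4, N@3: h1:9  h2:9  h3:9  h4:9  h5:2 — peak 9.

9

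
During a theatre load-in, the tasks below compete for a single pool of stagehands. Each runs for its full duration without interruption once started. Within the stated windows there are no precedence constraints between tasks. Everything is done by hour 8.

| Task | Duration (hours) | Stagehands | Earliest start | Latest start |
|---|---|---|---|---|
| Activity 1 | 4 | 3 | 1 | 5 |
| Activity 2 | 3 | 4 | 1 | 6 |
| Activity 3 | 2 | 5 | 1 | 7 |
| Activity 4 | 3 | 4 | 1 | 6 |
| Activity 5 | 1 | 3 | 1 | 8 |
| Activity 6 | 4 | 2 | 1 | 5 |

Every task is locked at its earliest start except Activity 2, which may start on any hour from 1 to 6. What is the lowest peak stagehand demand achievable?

17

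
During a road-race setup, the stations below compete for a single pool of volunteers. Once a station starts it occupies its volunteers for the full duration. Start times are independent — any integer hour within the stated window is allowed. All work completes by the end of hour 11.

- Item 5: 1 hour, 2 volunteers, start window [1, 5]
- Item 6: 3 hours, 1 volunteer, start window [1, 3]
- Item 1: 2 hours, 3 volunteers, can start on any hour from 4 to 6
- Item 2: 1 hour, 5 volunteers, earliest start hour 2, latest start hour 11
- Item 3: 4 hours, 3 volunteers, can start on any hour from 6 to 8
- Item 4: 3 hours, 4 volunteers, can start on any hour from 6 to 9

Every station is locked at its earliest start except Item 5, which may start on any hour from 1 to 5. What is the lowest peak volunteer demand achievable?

Item 5@1: h1:3  h2:6  h3:1  h4:3  h5:3  h6:7  h7:7  h8:7  h9:3  h10:0  h11:0 → peak 7
Item 5@2: h1:1  h2:8  h3:1  h4:3  h5:3  h6:7  h7:7  h8:7  h9:3  h10:0  h11:0 → peak 8
Item 5@3: h1:1  h2:6  h3:3  h4:3  h5:3  h6:7  h7:7  h8:7  h9:3  h10:0  h11:0 → peak 7
Item 5@4: h1:1  h2:6  h3:1  h4:5  h5:3  h6:7  h7:7  h8:7  h9:3  h10:0  h11:0 → peak 7
Item 5@5: h1:1  h2:6  h3:1  h4:3  h5:5  h6:7  h7:7  h8:7  h9:3  h10:0  h11:0 → peak 7
Best is Item 5@1, peak 7.

7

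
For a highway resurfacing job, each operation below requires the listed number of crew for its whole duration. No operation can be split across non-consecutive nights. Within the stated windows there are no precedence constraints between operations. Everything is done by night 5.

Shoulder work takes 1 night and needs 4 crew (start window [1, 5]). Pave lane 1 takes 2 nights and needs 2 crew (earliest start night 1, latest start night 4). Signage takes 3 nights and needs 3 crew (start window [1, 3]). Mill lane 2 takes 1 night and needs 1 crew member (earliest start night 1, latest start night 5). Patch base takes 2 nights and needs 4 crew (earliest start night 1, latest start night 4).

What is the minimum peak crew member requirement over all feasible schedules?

Early-start (Shoulder work@1, Pave lane 1@1, Signage@1, Mill lane 2@1, Patch base@1) gives peak 14: n1:14  n2:9  n3:3  n4:0  n5:0.
Shift Signage→2, Patch base→3.
Schedule Shoulder work@1, Pave lane 1@1, Signage@2, Mill lane 2@1, Patch base@3: n1:7  n2:5  n3:7  n4:7  n5:0 — peak 7.

7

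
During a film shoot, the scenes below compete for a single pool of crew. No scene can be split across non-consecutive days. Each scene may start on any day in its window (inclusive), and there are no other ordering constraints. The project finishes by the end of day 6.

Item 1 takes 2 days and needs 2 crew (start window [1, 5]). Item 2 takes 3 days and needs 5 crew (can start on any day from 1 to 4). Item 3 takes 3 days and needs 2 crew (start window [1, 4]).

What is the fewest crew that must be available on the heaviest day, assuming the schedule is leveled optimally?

Early-start (Item 1@1, Item 2@1, Item 3@1) gives peak 9: d1:9  d2:9  d3:7  d4:0  d5:0  d6:0.
Shift Item 2→4.
Schedule Item 1@1, Item 2@4, Item 3@1: d1:4  d2:4  d3:2  d4:5  d5:5  d6:5 — peak 5.
Total crew member-days = 25 over 6 days ⇒ peak ≥ ⌈25/6⌉ = 5, so 5 is optimal.

5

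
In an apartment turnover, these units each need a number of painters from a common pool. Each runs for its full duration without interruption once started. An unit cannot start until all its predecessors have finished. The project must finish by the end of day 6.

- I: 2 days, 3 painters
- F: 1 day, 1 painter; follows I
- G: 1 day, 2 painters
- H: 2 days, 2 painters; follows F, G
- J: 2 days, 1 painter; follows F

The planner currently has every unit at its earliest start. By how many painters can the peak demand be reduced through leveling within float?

Early-start peak: d1:5  d2:3  d3:1  d4:3  d5:3  d6:0 ⇒ 5.
Leveled (I@1, F@3, G@3, H@4, J@4): d1:3  d2:3  d3:3  d4:3  d5:3  d6:0 ⇒ 3.
Reduction 5 − 3 = 2.

2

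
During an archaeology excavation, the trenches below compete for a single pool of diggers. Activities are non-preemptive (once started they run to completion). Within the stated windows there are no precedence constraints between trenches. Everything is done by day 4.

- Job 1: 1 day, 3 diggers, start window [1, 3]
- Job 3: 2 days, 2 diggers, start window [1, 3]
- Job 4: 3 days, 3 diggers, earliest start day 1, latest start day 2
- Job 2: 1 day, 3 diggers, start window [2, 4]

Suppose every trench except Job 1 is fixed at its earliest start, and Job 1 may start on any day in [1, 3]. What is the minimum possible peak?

8

Job 1@1: d1:8  d2:8  d3:3  d4:0 → peak 8
Job 1@2: d1:5  d2:11  d3:3  d4:0 → peak 11
Job 1@3: d1:5  d2:8  d3:6  d4:0 → peak 8
Best is Job 1@1, peak 8.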